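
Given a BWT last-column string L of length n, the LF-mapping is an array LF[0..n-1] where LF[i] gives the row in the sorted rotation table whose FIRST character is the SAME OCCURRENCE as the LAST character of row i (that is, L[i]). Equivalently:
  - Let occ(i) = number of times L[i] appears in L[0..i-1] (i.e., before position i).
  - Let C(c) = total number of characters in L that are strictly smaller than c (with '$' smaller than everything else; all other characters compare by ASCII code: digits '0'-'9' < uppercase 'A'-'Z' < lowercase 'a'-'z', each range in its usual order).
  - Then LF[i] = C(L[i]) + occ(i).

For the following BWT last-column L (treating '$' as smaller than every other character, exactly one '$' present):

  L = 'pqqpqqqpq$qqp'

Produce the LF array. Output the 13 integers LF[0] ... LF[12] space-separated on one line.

Char counts: '$':1, 'p':4, 'q':8
C (first-col start): C('$')=0, C('p')=1, C('q')=5
L[0]='p': occ=0, LF[0]=C('p')+0=1+0=1
L[1]='q': occ=0, LF[1]=C('q')+0=5+0=5
L[2]='q': occ=1, LF[2]=C('q')+1=5+1=6
L[3]='p': occ=1, LF[3]=C('p')+1=1+1=2
L[4]='q': occ=2, LF[4]=C('q')+2=5+2=7
L[5]='q': occ=3, LF[5]=C('q')+3=5+3=8
L[6]='q': occ=4, LF[6]=C('q')+4=5+4=9
L[7]='p': occ=2, LF[7]=C('p')+2=1+2=3
L[8]='q': occ=5, LF[8]=C('q')+5=5+5=10
L[9]='$': occ=0, LF[9]=C('$')+0=0+0=0
L[10]='q': occ=6, LF[10]=C('q')+6=5+6=11
L[11]='q': occ=7, LF[11]=C('q')+7=5+7=12
L[12]='p': occ=3, LF[12]=C('p')+3=1+3=4

Answer: 1 5 6 2 7 8 9 3 10 0 11 12 4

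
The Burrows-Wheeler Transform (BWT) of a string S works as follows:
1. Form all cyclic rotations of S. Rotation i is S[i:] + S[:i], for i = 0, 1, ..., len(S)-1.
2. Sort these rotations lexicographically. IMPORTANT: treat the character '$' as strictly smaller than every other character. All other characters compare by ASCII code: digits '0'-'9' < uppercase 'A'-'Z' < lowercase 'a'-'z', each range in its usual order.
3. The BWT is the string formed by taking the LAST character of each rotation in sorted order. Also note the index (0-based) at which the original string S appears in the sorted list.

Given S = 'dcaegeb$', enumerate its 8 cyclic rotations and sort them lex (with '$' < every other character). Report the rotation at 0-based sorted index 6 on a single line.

Answer: egeb$dca

Derivation:
All 8 rotations (rotation i = S[i:]+S[:i]):
  rot[0] = dcaegeb$
  rot[1] = caegeb$d
  rot[2] = aegeb$dc
  rot[3] = egeb$dca
  rot[4] = geb$dcae
  rot[5] = eb$dcaeg
  rot[6] = b$dcaege
  rot[7] = $dcaegeb
Sorted (with $ < everything):
  sorted[0] = $dcaegeb
  sorted[1] = aegeb$dc
  sorted[2] = b$dcaege
  sorted[3] = caegeb$d
  sorted[4] = dcaegeb$
  sorted[5] = eb$dcaeg
  sorted[6] = egeb$dca
  sorted[7] = geb$dcae
sorted[6] = egeb$dca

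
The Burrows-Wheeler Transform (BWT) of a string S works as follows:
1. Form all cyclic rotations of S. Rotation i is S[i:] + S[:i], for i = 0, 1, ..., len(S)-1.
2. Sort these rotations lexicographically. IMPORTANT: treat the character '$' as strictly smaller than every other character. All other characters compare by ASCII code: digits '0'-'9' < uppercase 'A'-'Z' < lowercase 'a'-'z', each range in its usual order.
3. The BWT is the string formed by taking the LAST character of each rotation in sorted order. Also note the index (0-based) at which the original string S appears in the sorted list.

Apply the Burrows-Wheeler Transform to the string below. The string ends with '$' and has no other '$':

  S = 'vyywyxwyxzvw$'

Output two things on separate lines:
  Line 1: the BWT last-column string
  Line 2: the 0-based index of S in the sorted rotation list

All 13 rotations (rotation i = S[i:]+S[:i]):
  rot[0] = vyywyxwyxzvw$
  rot[1] = yywyxwyxzvw$v
  rot[2] = ywyxwyxzvw$vy
  rot[3] = wyxwyxzvw$vyy
  rot[4] = yxwyxzvw$vyyw
  rot[5] = xwyxzvw$vyywy
  rot[6] = wyxzvw$vyywyx
  rot[7] = yxzvw$vyywyxw
  rot[8] = xzvw$vyywyxwy
  rot[9] = zvw$vyywyxwyx
  rot[10] = vw$vyywyxwyxz
  rot[11] = w$vyywyxwyxzv
  rot[12] = $vyywyxwyxzvw
Sorted (with $ < everything):
  sorted[0] = $vyywyxwyxzvw  (last char: 'w')
  sorted[1] = vw$vyywyxwyxz  (last char: 'z')
  sorted[2] = vyywyxwyxzvw$  (last char: '$')
  sorted[3] = w$vyywyxwyxzv  (last char: 'v')
  sorted[4] = wyxwyxzvw$vyy  (last char: 'y')
  sorted[5] = wyxzvw$vyywyx  (last char: 'x')
  sorted[6] = xwyxzvw$vyywy  (last char: 'y')
  sorted[7] = xzvw$vyywyxwy  (last char: 'y')
  sorted[8] = ywyxwyxzvw$vy  (last char: 'y')
  sorted[9] = yxwyxzvw$vyyw  (last char: 'w')
  sorted[10] = yxzvw$vyywyxw  (last char: 'w')
  sorted[11] = yywyxwyxzvw$v  (last char: 'v')
  sorted[12] = zvw$vyywyxwyx  (last char: 'x')
Last column: wz$vyxyyywwvx
Original string S is at sorted index 2

Answer: wz$vyxyyywwvx
2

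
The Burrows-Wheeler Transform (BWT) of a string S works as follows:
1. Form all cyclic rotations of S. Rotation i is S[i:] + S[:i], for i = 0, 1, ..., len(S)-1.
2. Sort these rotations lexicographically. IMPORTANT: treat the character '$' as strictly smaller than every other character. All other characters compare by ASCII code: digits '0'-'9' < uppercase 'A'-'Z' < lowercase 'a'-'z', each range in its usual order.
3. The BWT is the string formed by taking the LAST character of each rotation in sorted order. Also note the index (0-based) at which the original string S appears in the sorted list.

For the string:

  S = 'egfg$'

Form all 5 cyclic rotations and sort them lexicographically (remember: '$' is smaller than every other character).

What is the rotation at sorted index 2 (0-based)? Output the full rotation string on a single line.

All 5 rotations (rotation i = S[i:]+S[:i]):
  rot[0] = egfg$
  rot[1] = gfg$e
  rot[2] = fg$eg
  rot[3] = g$egf
  rot[4] = $egfg
Sorted (with $ < everything):
  sorted[0] = $egfg
  sorted[1] = egfg$
  sorted[2] = fg$eg
  sorted[3] = g$egf
  sorted[4] = gfg$e
sorted[2] = fg$eg

Answer: fg$eg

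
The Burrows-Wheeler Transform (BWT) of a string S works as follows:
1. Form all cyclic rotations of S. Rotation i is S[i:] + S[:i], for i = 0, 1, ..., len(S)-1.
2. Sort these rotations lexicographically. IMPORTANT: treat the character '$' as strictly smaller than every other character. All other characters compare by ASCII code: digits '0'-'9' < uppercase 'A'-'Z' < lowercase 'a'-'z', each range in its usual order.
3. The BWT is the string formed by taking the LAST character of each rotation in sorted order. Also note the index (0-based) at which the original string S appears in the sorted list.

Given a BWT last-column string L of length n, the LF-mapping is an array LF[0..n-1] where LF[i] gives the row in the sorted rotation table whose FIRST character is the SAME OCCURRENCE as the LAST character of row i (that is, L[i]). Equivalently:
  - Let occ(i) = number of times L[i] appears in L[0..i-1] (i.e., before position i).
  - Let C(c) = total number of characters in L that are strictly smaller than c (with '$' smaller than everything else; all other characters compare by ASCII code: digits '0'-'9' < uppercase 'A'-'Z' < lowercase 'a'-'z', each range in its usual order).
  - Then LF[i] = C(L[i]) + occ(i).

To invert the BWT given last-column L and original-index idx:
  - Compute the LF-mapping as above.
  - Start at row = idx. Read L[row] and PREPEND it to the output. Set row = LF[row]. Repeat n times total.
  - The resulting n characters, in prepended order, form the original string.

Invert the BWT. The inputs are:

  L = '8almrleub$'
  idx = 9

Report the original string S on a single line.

LF mapping: 1 2 5 7 8 6 4 9 3 0
Walk LF starting at row 9, prepending L[row]:
  step 1: row=9, L[9]='$', prepend. Next row=LF[9]=0
  step 2: row=0, L[0]='8', prepend. Next row=LF[0]=1
  step 3: row=1, L[1]='a', prepend. Next row=LF[1]=2
  step 4: row=2, L[2]='l', prepend. Next row=LF[2]=5
  step 5: row=5, L[5]='l', prepend. Next row=LF[5]=6
  step 6: row=6, L[6]='e', prepend. Next row=LF[6]=4
  step 7: row=4, L[4]='r', prepend. Next row=LF[4]=8
  step 8: row=8, L[8]='b', prepend. Next row=LF[8]=3
  step 9: row=3, L[3]='m', prepend. Next row=LF[3]=7
  step 10: row=7, L[7]='u', prepend. Next row=LF[7]=9
Reversed output: umbrella8$

Answer: umbrella8$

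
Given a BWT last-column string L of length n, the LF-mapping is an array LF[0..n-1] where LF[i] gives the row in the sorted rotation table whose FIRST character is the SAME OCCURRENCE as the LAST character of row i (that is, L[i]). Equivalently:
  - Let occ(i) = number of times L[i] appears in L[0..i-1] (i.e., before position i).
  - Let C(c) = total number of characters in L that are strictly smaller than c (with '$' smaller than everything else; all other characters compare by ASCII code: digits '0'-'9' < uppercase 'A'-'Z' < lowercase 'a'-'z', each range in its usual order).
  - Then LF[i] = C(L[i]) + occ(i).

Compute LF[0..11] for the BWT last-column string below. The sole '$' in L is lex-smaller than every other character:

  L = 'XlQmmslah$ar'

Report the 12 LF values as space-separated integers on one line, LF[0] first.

Char counts: '$':1, 'Q':1, 'X':1, 'a':2, 'h':1, 'l':2, 'm':2, 'r':1, 's':1
C (first-col start): C('$')=0, C('Q')=1, C('X')=2, C('a')=3, C('h')=5, C('l')=6, C('m')=8, C('r')=10, C('s')=11
L[0]='X': occ=0, LF[0]=C('X')+0=2+0=2
L[1]='l': occ=0, LF[1]=C('l')+0=6+0=6
L[2]='Q': occ=0, LF[2]=C('Q')+0=1+0=1
L[3]='m': occ=0, LF[3]=C('m')+0=8+0=8
L[4]='m': occ=1, LF[4]=C('m')+1=8+1=9
L[5]='s': occ=0, LF[5]=C('s')+0=11+0=11
L[6]='l': occ=1, LF[6]=C('l')+1=6+1=7
L[7]='a': occ=0, LF[7]=C('a')+0=3+0=3
L[8]='h': occ=0, LF[8]=C('h')+0=5+0=5
L[9]='$': occ=0, LF[9]=C('$')+0=0+0=0
L[10]='a': occ=1, LF[10]=C('a')+1=3+1=4
L[11]='r': occ=0, LF[11]=C('r')+0=10+0=10

Answer: 2 6 1 8 9 11 7 3 5 0 4 10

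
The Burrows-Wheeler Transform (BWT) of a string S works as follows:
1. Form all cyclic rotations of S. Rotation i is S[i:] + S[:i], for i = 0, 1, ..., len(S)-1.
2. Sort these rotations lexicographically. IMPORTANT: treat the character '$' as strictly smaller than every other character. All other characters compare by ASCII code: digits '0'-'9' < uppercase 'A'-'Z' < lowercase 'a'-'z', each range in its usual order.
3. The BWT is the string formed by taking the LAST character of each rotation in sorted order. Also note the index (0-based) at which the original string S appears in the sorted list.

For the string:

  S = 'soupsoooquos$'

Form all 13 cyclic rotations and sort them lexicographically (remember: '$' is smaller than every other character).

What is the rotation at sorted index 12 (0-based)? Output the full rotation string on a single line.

All 13 rotations (rotation i = S[i:]+S[:i]):
  rot[0] = soupsoooquos$
  rot[1] = oupsoooquos$s
  rot[2] = upsoooquos$so
  rot[3] = psoooquos$sou
  rot[4] = soooquos$soup
  rot[5] = oooquos$soups
  rot[6] = ooquos$soupso
  rot[7] = oquos$soupsoo
  rot[8] = quos$soupsooo
  rot[9] = uos$soupsoooq
  rot[10] = os$soupsoooqu
  rot[11] = s$soupsoooquo
  rot[12] = $soupsoooquos
Sorted (with $ < everything):
  sorted[0] = $soupsoooquos
  sorted[1] = oooquos$soups
  sorted[2] = ooquos$soupso
  sorted[3] = oquos$soupsoo
  sorted[4] = os$soupsoooqu
  sorted[5] = oupsoooquos$s
  sorted[6] = psoooquos$sou
  sorted[7] = quos$soupsooo
  sorted[8] = s$soupsoooquo
  sorted[9] = soooquos$soup
  sorted[10] = soupsoooquos$
  sorted[11] = uos$soupsoooq
  sorted[12] = upsoooquos$so
sorted[12] = upsoooquos$so

Answer: upsoooquos$so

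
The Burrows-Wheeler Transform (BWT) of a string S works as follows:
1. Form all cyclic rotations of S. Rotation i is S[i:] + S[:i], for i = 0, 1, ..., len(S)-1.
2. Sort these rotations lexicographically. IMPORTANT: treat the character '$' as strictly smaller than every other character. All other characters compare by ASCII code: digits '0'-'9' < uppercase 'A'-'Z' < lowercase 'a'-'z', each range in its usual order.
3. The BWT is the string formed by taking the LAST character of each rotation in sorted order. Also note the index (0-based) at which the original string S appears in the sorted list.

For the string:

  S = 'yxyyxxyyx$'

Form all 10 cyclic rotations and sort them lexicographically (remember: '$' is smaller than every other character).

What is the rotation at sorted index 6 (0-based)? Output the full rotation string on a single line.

Answer: yxxyyx$yxy

Derivation:
All 10 rotations (rotation i = S[i:]+S[:i]):
  rot[0] = yxyyxxyyx$
  rot[1] = xyyxxyyx$y
  rot[2] = yyxxyyx$yx
  rot[3] = yxxyyx$yxy
  rot[4] = xxyyx$yxyy
  rot[5] = xyyx$yxyyx
  rot[6] = yyx$yxyyxx
  rot[7] = yx$yxyyxxy
  rot[8] = x$yxyyxxyy
  rot[9] = $yxyyxxyyx
Sorted (with $ < everything):
  sorted[0] = $yxyyxxyyx
  sorted[1] = x$yxyyxxyy
  sorted[2] = xxyyx$yxyy
  sorted[3] = xyyx$yxyyx
  sorted[4] = xyyxxyyx$y
  sorted[5] = yx$yxyyxxy
  sorted[6] = yxxyyx$yxy
  sorted[7] = yxyyxxyyx$
  sorted[8] = yyx$yxyyxx
  sorted[9] = yyxxyyx$yx
sorted[6] = yxxyyx$yxy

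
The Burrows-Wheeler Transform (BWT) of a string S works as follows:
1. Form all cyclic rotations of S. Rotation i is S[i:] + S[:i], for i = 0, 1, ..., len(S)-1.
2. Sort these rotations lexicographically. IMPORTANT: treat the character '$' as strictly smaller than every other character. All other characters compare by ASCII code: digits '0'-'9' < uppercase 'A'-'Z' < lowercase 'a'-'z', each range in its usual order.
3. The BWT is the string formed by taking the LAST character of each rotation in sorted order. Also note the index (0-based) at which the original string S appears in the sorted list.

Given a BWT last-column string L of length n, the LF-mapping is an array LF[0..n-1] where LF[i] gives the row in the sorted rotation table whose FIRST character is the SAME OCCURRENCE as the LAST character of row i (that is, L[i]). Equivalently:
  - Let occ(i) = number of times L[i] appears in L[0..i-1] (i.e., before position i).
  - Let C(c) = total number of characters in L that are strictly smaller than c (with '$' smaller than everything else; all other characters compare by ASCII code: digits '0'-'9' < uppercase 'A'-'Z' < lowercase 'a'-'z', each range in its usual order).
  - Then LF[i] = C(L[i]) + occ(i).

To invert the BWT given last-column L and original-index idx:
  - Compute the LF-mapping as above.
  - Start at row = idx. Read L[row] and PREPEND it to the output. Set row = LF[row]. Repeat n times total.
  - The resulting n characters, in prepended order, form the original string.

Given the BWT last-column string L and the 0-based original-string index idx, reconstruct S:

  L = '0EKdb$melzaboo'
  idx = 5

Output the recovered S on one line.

Answer: bamboozledKE0$

Derivation:
LF mapping: 1 2 3 7 5 0 10 8 9 13 4 6 11 12
Walk LF starting at row 5, prepending L[row]:
  step 1: row=5, L[5]='$', prepend. Next row=LF[5]=0
  step 2: row=0, L[0]='0', prepend. Next row=LF[0]=1
  step 3: row=1, L[1]='E', prepend. Next row=LF[1]=2
  step 4: row=2, L[2]='K', prepend. Next row=LF[2]=3
  step 5: row=3, L[3]='d', prepend. Next row=LF[3]=7
  step 6: row=7, L[7]='e', prepend. Next row=LF[7]=8
  step 7: row=8, L[8]='l', prepend. Next row=LF[8]=9
  step 8: row=9, L[9]='z', prepend. Next row=LF[9]=13
  step 9: row=13, L[13]='o', prepend. Next row=LF[13]=12
  step 10: row=12, L[12]='o', prepend. Next row=LF[12]=11
  step 11: row=11, L[11]='b', prepend. Next row=LF[11]=6
  step 12: row=6, L[6]='m', prepend. Next row=LF[6]=10
  step 13: row=10, L[10]='a', prepend. Next row=LF[10]=4
  step 14: row=4, L[4]='b', prepend. Next row=LF[4]=5
Reversed output: bamboozledKE0$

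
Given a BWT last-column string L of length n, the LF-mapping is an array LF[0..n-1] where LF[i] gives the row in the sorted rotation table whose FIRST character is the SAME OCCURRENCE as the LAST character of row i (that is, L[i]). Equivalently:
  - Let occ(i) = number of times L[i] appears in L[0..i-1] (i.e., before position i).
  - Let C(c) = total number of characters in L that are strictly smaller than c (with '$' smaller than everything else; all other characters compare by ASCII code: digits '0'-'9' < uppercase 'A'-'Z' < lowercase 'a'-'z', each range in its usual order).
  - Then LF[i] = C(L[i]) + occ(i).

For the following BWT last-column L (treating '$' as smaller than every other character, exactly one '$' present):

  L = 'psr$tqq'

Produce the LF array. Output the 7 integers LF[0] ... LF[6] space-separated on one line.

Answer: 1 5 4 0 6 2 3

Derivation:
Char counts: '$':1, 'p':1, 'q':2, 'r':1, 's':1, 't':1
C (first-col start): C('$')=0, C('p')=1, C('q')=2, C('r')=4, C('s')=5, C('t')=6
L[0]='p': occ=0, LF[0]=C('p')+0=1+0=1
L[1]='s': occ=0, LF[1]=C('s')+0=5+0=5
L[2]='r': occ=0, LF[2]=C('r')+0=4+0=4
L[3]='$': occ=0, LF[3]=C('$')+0=0+0=0
L[4]='t': occ=0, LF[4]=C('t')+0=6+0=6
L[5]='q': occ=0, LF[5]=C('q')+0=2+0=2
L[6]='q': occ=1, LF[6]=C('q')+1=2+1=3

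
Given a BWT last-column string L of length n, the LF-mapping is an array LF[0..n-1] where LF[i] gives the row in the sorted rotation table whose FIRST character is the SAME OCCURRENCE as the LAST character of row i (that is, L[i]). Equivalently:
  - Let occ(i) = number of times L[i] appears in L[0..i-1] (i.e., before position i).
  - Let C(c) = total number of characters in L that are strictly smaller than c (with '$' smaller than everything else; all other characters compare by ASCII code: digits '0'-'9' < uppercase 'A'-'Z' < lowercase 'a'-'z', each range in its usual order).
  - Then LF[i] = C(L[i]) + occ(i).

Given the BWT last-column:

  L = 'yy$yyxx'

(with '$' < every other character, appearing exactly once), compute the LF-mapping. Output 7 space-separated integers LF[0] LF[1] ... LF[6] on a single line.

Char counts: '$':1, 'x':2, 'y':4
C (first-col start): C('$')=0, C('x')=1, C('y')=3
L[0]='y': occ=0, LF[0]=C('y')+0=3+0=3
L[1]='y': occ=1, LF[1]=C('y')+1=3+1=4
L[2]='$': occ=0, LF[2]=C('$')+0=0+0=0
L[3]='y': occ=2, LF[3]=C('y')+2=3+2=5
L[4]='y': occ=3, LF[4]=C('y')+3=3+3=6
L[5]='x': occ=0, LF[5]=C('x')+0=1+0=1
L[6]='x': occ=1, LF[6]=C('x')+1=1+1=2

Answer: 3 4 0 5 6 1 2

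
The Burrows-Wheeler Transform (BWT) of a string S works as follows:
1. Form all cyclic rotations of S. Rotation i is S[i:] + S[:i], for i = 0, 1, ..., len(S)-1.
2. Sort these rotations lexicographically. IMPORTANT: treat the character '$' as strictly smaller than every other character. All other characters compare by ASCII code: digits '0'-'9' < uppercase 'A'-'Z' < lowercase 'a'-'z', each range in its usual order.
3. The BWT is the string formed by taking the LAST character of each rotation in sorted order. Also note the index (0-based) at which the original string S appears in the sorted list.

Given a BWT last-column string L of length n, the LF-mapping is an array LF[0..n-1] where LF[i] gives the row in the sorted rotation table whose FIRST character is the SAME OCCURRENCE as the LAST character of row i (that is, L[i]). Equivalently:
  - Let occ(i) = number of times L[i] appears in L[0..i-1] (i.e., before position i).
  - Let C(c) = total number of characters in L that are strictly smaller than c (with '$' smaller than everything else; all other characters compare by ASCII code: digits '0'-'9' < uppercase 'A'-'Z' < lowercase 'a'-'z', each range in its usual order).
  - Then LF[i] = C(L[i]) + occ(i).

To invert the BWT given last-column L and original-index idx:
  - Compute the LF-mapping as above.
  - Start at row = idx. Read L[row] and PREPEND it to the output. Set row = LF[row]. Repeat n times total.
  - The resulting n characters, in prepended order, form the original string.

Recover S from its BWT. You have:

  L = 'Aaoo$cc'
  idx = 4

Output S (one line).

LF mapping: 1 2 5 6 0 3 4
Walk LF starting at row 4, prepending L[row]:
  step 1: row=4, L[4]='$', prepend. Next row=LF[4]=0
  step 2: row=0, L[0]='A', prepend. Next row=LF[0]=1
  step 3: row=1, L[1]='a', prepend. Next row=LF[1]=2
  step 4: row=2, L[2]='o', prepend. Next row=LF[2]=5
  step 5: row=5, L[5]='c', prepend. Next row=LF[5]=3
  step 6: row=3, L[3]='o', prepend. Next row=LF[3]=6
  step 7: row=6, L[6]='c', prepend. Next row=LF[6]=4
Reversed output: cocoaA$

Answer: cocoaA$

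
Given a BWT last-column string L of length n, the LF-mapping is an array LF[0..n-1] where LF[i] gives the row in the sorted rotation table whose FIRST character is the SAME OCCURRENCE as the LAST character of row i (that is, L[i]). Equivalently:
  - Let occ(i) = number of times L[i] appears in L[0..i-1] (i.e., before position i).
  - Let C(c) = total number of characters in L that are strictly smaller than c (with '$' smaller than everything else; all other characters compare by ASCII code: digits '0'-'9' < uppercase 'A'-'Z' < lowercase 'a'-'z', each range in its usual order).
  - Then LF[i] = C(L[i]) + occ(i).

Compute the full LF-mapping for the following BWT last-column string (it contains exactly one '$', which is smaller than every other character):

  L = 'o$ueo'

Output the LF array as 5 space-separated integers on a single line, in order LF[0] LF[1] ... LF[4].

Answer: 2 0 4 1 3

Derivation:
Char counts: '$':1, 'e':1, 'o':2, 'u':1
C (first-col start): C('$')=0, C('e')=1, C('o')=2, C('u')=4
L[0]='o': occ=0, LF[0]=C('o')+0=2+0=2
L[1]='$': occ=0, LF[1]=C('$')+0=0+0=0
L[2]='u': occ=0, LF[2]=C('u')+0=4+0=4
L[3]='e': occ=0, LF[3]=C('e')+0=1+0=1
L[4]='o': occ=1, LF[4]=C('o')+1=2+1=3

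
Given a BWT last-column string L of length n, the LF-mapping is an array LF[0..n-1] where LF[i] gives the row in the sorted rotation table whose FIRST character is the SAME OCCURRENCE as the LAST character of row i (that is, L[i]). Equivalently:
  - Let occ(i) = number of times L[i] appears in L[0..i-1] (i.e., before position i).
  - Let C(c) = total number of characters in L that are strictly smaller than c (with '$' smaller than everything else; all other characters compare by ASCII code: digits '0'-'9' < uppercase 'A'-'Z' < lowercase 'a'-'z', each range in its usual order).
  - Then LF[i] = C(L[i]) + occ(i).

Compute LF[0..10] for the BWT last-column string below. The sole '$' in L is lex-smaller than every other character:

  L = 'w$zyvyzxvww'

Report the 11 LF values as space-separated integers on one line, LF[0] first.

Char counts: '$':1, 'v':2, 'w':3, 'x':1, 'y':2, 'z':2
C (first-col start): C('$')=0, C('v')=1, C('w')=3, C('x')=6, C('y')=7, C('z')=9
L[0]='w': occ=0, LF[0]=C('w')+0=3+0=3
L[1]='$': occ=0, LF[1]=C('$')+0=0+0=0
L[2]='z': occ=0, LF[2]=C('z')+0=9+0=9
L[3]='y': occ=0, LF[3]=C('y')+0=7+0=7
L[4]='v': occ=0, LF[4]=C('v')+0=1+0=1
L[5]='y': occ=1, LF[5]=C('y')+1=7+1=8
L[6]='z': occ=1, LF[6]=C('z')+1=9+1=10
L[7]='x': occ=0, LF[7]=C('x')+0=6+0=6
L[8]='v': occ=1, LF[8]=C('v')+1=1+1=2
L[9]='w': occ=1, LF[9]=C('w')+1=3+1=4
L[10]='w': occ=2, LF[10]=C('w')+2=3+2=5

Answer: 3 0 9 7 1 8 10 6 2 4 5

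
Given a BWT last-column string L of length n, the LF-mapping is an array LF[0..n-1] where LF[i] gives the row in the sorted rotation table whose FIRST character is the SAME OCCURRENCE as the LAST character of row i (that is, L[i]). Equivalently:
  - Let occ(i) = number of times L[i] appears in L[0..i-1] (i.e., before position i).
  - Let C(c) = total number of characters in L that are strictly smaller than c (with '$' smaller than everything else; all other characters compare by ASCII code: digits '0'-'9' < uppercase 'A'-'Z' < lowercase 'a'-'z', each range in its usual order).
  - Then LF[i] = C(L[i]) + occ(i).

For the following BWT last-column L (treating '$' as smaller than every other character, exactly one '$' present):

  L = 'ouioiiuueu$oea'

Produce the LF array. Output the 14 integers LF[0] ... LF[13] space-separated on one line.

Char counts: '$':1, 'a':1, 'e':2, 'i':3, 'o':3, 'u':4
C (first-col start): C('$')=0, C('a')=1, C('e')=2, C('i')=4, C('o')=7, C('u')=10
L[0]='o': occ=0, LF[0]=C('o')+0=7+0=7
L[1]='u': occ=0, LF[1]=C('u')+0=10+0=10
L[2]='i': occ=0, LF[2]=C('i')+0=4+0=4
L[3]='o': occ=1, LF[3]=C('o')+1=7+1=8
L[4]='i': occ=1, LF[4]=C('i')+1=4+1=5
L[5]='i': occ=2, LF[5]=C('i')+2=4+2=6
L[6]='u': occ=1, LF[6]=C('u')+1=10+1=11
L[7]='u': occ=2, LF[7]=C('u')+2=10+2=12
L[8]='e': occ=0, LF[8]=C('e')+0=2+0=2
L[9]='u': occ=3, LF[9]=C('u')+3=10+3=13
L[10]='$': occ=0, LF[10]=C('$')+0=0+0=0
L[11]='o': occ=2, LF[11]=C('o')+2=7+2=9
L[12]='e': occ=1, LF[12]=C('e')+1=2+1=3
L[13]='a': occ=0, LF[13]=C('a')+0=1+0=1

Answer: 7 10 4 8 5 6 11 12 2 13 0 9 3 1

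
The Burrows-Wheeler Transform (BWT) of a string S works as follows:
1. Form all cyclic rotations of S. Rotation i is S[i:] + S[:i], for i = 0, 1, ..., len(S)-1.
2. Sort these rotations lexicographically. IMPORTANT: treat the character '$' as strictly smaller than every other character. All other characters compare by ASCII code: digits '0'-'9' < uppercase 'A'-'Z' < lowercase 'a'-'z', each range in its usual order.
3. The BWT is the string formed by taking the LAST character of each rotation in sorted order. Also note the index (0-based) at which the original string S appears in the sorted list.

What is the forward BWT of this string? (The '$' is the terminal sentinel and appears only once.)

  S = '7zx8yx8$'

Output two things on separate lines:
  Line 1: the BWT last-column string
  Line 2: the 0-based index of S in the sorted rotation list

All 8 rotations (rotation i = S[i:]+S[:i]):
  rot[0] = 7zx8yx8$
  rot[1] = zx8yx8$7
  rot[2] = x8yx8$7z
  rot[3] = 8yx8$7zx
  rot[4] = yx8$7zx8
  rot[5] = x8$7zx8y
  rot[6] = 8$7zx8yx
  rot[7] = $7zx8yx8
Sorted (with $ < everything):
  sorted[0] = $7zx8yx8  (last char: '8')
  sorted[1] = 7zx8yx8$  (last char: '$')
  sorted[2] = 8$7zx8yx  (last char: 'x')
  sorted[3] = 8yx8$7zx  (last char: 'x')
  sorted[4] = x8$7zx8y  (last char: 'y')
  sorted[5] = x8yx8$7z  (last char: 'z')
  sorted[6] = yx8$7zx8  (last char: '8')
  sorted[7] = zx8yx8$7  (last char: '7')
Last column: 8$xxyz87
Original string S is at sorted index 1

Answer: 8$xxyz87
1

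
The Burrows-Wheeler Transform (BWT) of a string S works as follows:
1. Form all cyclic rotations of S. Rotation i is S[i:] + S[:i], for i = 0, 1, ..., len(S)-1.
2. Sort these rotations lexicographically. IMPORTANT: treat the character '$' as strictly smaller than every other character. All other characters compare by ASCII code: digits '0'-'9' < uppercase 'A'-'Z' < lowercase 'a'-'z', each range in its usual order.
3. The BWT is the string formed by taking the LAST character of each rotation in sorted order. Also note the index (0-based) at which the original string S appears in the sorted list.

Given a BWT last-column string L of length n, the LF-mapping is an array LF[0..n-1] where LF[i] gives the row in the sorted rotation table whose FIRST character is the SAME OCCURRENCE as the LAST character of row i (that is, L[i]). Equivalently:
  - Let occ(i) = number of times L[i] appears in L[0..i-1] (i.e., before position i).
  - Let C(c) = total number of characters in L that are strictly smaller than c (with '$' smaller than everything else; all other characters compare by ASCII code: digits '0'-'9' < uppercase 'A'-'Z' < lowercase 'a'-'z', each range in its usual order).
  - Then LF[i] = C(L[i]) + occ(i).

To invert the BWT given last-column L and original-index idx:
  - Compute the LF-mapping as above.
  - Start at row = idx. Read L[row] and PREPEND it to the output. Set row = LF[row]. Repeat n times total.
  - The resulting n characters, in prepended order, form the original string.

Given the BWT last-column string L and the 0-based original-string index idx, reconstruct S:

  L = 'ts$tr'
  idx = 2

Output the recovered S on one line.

Answer: srtt$

Derivation:
LF mapping: 3 2 0 4 1
Walk LF starting at row 2, prepending L[row]:
  step 1: row=2, L[2]='$', prepend. Next row=LF[2]=0
  step 2: row=0, L[0]='t', prepend. Next row=LF[0]=3
  step 3: row=3, L[3]='t', prepend. Next row=LF[3]=4
  step 4: row=4, L[4]='r', prepend. Next row=LF[4]=1
  step 5: row=1, L[1]='s', prepend. Next row=LF[1]=2
Reversed output: srtt$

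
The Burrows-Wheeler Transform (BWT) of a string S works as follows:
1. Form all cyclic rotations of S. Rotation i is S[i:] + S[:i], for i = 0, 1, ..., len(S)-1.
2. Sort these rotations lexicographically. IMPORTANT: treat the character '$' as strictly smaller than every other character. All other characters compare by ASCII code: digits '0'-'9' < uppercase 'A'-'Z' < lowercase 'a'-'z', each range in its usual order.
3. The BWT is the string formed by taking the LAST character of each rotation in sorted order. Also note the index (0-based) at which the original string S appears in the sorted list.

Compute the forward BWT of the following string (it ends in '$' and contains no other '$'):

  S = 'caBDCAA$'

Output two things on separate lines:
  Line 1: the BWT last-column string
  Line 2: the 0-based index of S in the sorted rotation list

Answer: AACaDBc$
7

Derivation:
All 8 rotations (rotation i = S[i:]+S[:i]):
  rot[0] = caBDCAA$
  rot[1] = aBDCAA$c
  rot[2] = BDCAA$ca
  rot[3] = DCAA$caB
  rot[4] = CAA$caBD
  rot[5] = AA$caBDC
  rot[6] = A$caBDCA
  rot[7] = $caBDCAA
Sorted (with $ < everything):
  sorted[0] = $caBDCAA  (last char: 'A')
  sorted[1] = A$caBDCA  (last char: 'A')
  sorted[2] = AA$caBDC  (last char: 'C')
  sorted[3] = BDCAA$ca  (last char: 'a')
  sorted[4] = CAA$caBD  (last char: 'D')
  sorted[5] = DCAA$caB  (last char: 'B')
  sorted[6] = aBDCAA$c  (last char: 'c')
  sorted[7] = caBDCAA$  (last char: '$')
Last column: AACaDBc$
Original string S is at sorted index 7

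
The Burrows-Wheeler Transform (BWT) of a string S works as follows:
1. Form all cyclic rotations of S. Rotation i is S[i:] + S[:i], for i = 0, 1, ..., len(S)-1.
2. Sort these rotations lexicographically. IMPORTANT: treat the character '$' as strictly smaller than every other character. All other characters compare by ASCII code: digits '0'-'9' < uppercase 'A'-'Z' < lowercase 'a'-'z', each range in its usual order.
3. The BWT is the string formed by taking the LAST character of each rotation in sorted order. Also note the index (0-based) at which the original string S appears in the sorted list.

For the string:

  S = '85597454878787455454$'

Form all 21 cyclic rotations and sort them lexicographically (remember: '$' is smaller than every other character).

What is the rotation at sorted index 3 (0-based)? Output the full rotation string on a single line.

All 21 rotations (rotation i = S[i:]+S[:i]):
  rot[0] = 85597454878787455454$
  rot[1] = 5597454878787455454$8
  rot[2] = 597454878787455454$85
  rot[3] = 97454878787455454$855
  rot[4] = 7454878787455454$8559
  rot[5] = 454878787455454$85597
  rot[6] = 54878787455454$855974
  rot[7] = 4878787455454$8559745
  rot[8] = 878787455454$85597454
  rot[9] = 78787455454$855974548
  rot[10] = 8787455454$8559745487
  rot[11] = 787455454$85597454878
  rot[12] = 87455454$855974548787
  rot[13] = 7455454$8559745487878
  rot[14] = 455454$85597454878787
  rot[15] = 55454$855974548787874
  rot[16] = 5454$8559745487878745
  rot[17] = 454$85597454878787455
  rot[18] = 54$855974548787874554
  rot[19] = 4$8559745487878745545
  rot[20] = $85597454878787455454
Sorted (with $ < everything):
  sorted[0] = $85597454878787455454
  sorted[1] = 4$8559745487878745545
  sorted[2] = 454$85597454878787455
  sorted[3] = 454878787455454$85597
  sorted[4] = 455454$85597454878787
  sorted[5] = 4878787455454$8559745
  sorted[6] = 54$855974548787874554
  sorted[7] = 5454$8559745487878745
  sorted[8] = 54878787455454$855974
  sorted[9] = 55454$855974548787874
  sorted[10] = 5597454878787455454$8
  sorted[11] = 597454878787455454$85
  sorted[12] = 7454878787455454$8559
  sorted[13] = 7455454$8559745487878
  sorted[14] = 787455454$85597454878
  sorted[15] = 78787455454$855974548
  sorted[16] = 85597454878787455454$
  sorted[17] = 87455454$855974548787
  sorted[18] = 8787455454$8559745487
  sorted[19] = 878787455454$85597454
  sorted[20] = 97454878787455454$855
sorted[3] = 454878787455454$85597

Answer: 454878787455454$85597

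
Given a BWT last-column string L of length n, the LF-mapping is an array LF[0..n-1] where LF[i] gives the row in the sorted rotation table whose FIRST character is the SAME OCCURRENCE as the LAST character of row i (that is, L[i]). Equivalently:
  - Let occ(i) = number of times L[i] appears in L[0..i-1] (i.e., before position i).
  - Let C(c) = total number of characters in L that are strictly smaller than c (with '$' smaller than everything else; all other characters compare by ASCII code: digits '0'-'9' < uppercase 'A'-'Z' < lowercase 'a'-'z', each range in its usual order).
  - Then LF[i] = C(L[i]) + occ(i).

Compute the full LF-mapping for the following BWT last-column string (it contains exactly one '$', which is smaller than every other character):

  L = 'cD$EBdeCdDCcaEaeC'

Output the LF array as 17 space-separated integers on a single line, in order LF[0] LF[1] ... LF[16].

Answer: 11 5 0 7 1 13 15 2 14 6 3 12 9 8 10 16 4

Derivation:
Char counts: '$':1, 'B':1, 'C':3, 'D':2, 'E':2, 'a':2, 'c':2, 'd':2, 'e':2
C (first-col start): C('$')=0, C('B')=1, C('C')=2, C('D')=5, C('E')=7, C('a')=9, C('c')=11, C('d')=13, C('e')=15
L[0]='c': occ=0, LF[0]=C('c')+0=11+0=11
L[1]='D': occ=0, LF[1]=C('D')+0=5+0=5
L[2]='$': occ=0, LF[2]=C('$')+0=0+0=0
L[3]='E': occ=0, LF[3]=C('E')+0=7+0=7
L[4]='B': occ=0, LF[4]=C('B')+0=1+0=1
L[5]='d': occ=0, LF[5]=C('d')+0=13+0=13
L[6]='e': occ=0, LF[6]=C('e')+0=15+0=15
L[7]='C': occ=0, LF[7]=C('C')+0=2+0=2
L[8]='d': occ=1, LF[8]=C('d')+1=13+1=14
L[9]='D': occ=1, LF[9]=C('D')+1=5+1=6
L[10]='C': occ=1, LF[10]=C('C')+1=2+1=3
L[11]='c': occ=1, LF[11]=C('c')+1=11+1=12
L[12]='a': occ=0, LF[12]=C('a')+0=9+0=9
L[13]='E': occ=1, LF[13]=C('E')+1=7+1=8
L[14]='a': occ=1, LF[14]=C('a')+1=9+1=10
L[15]='e': occ=1, LF[15]=C('e')+1=15+1=16
L[16]='C': occ=2, LF[16]=C('C')+2=2+2=4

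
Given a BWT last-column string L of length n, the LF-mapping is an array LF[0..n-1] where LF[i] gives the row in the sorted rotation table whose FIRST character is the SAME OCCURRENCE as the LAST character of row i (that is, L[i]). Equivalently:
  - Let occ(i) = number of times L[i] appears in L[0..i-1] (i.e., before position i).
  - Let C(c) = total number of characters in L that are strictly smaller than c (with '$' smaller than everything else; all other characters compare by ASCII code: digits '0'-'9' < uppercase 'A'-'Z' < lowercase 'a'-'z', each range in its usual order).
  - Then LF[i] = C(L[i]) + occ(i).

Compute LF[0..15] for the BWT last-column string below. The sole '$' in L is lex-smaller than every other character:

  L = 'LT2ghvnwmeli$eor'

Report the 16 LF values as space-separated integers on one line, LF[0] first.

Char counts: '$':1, '2':1, 'L':1, 'T':1, 'e':2, 'g':1, 'h':1, 'i':1, 'l':1, 'm':1, 'n':1, 'o':1, 'r':1, 'v':1, 'w':1
C (first-col start): C('$')=0, C('2')=1, C('L')=2, C('T')=3, C('e')=4, C('g')=6, C('h')=7, C('i')=8, C('l')=9, C('m')=10, C('n')=11, C('o')=12, C('r')=13, C('v')=14, C('w')=15
L[0]='L': occ=0, LF[0]=C('L')+0=2+0=2
L[1]='T': occ=0, LF[1]=C('T')+0=3+0=3
L[2]='2': occ=0, LF[2]=C('2')+0=1+0=1
L[3]='g': occ=0, LF[3]=C('g')+0=6+0=6
L[4]='h': occ=0, LF[4]=C('h')+0=7+0=7
L[5]='v': occ=0, LF[5]=C('v')+0=14+0=14
L[6]='n': occ=0, LF[6]=C('n')+0=11+0=11
L[7]='w': occ=0, LF[7]=C('w')+0=15+0=15
L[8]='m': occ=0, LF[8]=C('m')+0=10+0=10
L[9]='e': occ=0, LF[9]=C('e')+0=4+0=4
L[10]='l': occ=0, LF[10]=C('l')+0=9+0=9
L[11]='i': occ=0, LF[11]=C('i')+0=8+0=8
L[12]='$': occ=0, LF[12]=C('$')+0=0+0=0
L[13]='e': occ=1, LF[13]=C('e')+1=4+1=5
L[14]='o': occ=0, LF[14]=C('o')+0=12+0=12
L[15]='r': occ=0, LF[15]=C('r')+0=13+0=13

Answer: 2 3 1 6 7 14 11 15 10 4 9 8 0 5 12 13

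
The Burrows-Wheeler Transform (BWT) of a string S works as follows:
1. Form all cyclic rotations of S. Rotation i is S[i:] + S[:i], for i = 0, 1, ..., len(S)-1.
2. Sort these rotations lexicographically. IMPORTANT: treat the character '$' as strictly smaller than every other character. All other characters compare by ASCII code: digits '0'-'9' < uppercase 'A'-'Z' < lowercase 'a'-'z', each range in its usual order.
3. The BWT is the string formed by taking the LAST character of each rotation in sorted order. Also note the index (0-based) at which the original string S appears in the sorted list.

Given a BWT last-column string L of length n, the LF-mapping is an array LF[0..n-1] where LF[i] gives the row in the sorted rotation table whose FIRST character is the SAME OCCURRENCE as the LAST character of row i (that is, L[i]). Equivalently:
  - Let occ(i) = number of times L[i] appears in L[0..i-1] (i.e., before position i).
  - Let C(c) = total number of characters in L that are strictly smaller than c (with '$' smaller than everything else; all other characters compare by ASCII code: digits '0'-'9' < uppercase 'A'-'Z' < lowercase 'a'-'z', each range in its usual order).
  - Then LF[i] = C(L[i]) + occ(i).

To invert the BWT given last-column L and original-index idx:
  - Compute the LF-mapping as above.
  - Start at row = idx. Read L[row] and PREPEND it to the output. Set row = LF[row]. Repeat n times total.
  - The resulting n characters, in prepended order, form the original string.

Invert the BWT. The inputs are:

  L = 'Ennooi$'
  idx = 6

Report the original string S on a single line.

LF mapping: 1 3 4 5 6 2 0
Walk LF starting at row 6, prepending L[row]:
  step 1: row=6, L[6]='$', prepend. Next row=LF[6]=0
  step 2: row=0, L[0]='E', prepend. Next row=LF[0]=1
  step 3: row=1, L[1]='n', prepend. Next row=LF[1]=3
  step 4: row=3, L[3]='o', prepend. Next row=LF[3]=5
  step 5: row=5, L[5]='i', prepend. Next row=LF[5]=2
  step 6: row=2, L[2]='n', prepend. Next row=LF[2]=4
  step 7: row=4, L[4]='o', prepend. Next row=LF[4]=6
Reversed output: onionE$

Answer: onionE$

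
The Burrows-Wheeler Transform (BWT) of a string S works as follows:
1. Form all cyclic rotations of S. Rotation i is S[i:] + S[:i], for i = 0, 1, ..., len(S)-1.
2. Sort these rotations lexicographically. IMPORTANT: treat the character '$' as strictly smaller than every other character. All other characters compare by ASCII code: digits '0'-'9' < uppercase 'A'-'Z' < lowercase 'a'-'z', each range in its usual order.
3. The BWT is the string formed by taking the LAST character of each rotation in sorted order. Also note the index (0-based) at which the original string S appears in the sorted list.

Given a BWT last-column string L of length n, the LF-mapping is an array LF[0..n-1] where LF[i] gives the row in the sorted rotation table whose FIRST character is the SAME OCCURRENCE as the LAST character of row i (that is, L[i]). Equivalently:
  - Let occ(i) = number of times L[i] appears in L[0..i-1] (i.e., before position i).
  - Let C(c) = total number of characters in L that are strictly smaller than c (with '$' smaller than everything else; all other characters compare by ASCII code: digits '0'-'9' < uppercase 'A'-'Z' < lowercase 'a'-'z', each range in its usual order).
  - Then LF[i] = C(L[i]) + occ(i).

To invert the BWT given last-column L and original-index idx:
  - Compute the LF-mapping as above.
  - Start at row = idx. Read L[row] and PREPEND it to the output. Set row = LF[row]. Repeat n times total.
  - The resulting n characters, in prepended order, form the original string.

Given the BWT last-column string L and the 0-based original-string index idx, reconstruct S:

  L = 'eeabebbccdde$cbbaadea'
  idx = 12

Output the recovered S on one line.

LF mapping: 16 17 1 5 18 6 7 10 11 13 14 19 0 12 8 9 2 3 15 20 4
Walk LF starting at row 12, prepending L[row]:
  step 1: row=12, L[12]='$', prepend. Next row=LF[12]=0
  step 2: row=0, L[0]='e', prepend. Next row=LF[0]=16
  step 3: row=16, L[16]='a', prepend. Next row=LF[16]=2
  step 4: row=2, L[2]='a', prepend. Next row=LF[2]=1
  step 5: row=1, L[1]='e', prepend. Next row=LF[1]=17
  step 6: row=17, L[17]='a', prepend. Next row=LF[17]=3
  step 7: row=3, L[3]='b', prepend. Next row=LF[3]=5
  step 8: row=5, L[5]='b', prepend. Next row=LF[5]=6
  step 9: row=6, L[6]='b', prepend. Next row=LF[6]=7
  step 10: row=7, L[7]='c', prepend. Next row=LF[7]=10
  step 11: row=10, L[10]='d', prepend. Next row=LF[10]=14
  step 12: row=14, L[14]='b', prepend. Next row=LF[14]=8
  step 13: row=8, L[8]='c', prepend. Next row=LF[8]=11
  step 14: row=11, L[11]='e', prepend. Next row=LF[11]=19
  step 15: row=19, L[19]='e', prepend. Next row=LF[19]=20
  step 16: row=20, L[20]='a', prepend. Next row=LF[20]=4
  step 17: row=4, L[4]='e', prepend. Next row=LF[4]=18
  step 18: row=18, L[18]='d', prepend. Next row=LF[18]=15
  step 19: row=15, L[15]='b', prepend. Next row=LF[15]=9
  step 20: row=9, L[9]='d', prepend. Next row=LF[9]=13
  step 21: row=13, L[13]='c', prepend. Next row=LF[13]=12
Reversed output: cdbdeaeecbdcbbbaeaae$

Answer: cdbdeaeecbdcbbbaeaae$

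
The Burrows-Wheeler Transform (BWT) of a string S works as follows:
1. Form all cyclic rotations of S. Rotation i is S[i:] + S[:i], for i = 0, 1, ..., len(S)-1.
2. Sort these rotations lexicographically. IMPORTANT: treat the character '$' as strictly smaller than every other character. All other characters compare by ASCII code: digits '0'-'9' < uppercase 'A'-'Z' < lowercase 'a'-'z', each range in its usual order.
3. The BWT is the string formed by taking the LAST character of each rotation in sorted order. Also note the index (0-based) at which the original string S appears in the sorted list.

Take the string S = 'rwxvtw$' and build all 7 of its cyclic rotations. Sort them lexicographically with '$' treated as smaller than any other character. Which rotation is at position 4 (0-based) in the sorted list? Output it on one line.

All 7 rotations (rotation i = S[i:]+S[:i]):
  rot[0] = rwxvtw$
  rot[1] = wxvtw$r
  rot[2] = xvtw$rw
  rot[3] = vtw$rwx
  rot[4] = tw$rwxv
  rot[5] = w$rwxvt
  rot[6] = $rwxvtw
Sorted (with $ < everything):
  sorted[0] = $rwxvtw
  sorted[1] = rwxvtw$
  sorted[2] = tw$rwxv
  sorted[3] = vtw$rwx
  sorted[4] = w$rwxvt
  sorted[5] = wxvtw$r
  sorted[6] = xvtw$rw
sorted[4] = w$rwxvt

Answer: w$rwxvt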